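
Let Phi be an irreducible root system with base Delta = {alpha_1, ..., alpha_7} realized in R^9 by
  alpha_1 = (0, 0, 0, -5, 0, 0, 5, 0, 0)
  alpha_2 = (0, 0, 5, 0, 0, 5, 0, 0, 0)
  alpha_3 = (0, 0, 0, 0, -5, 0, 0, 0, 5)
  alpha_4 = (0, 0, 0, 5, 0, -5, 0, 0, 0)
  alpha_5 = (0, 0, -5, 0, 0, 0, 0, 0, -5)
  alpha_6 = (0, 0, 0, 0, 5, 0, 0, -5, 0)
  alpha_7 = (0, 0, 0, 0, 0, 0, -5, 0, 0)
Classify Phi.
B_7 (so(15))

Compute the Cartan integers a_ij = 2(alpha_i, alpha_j)/(alpha_j, alpha_j); the resulting 7x7 Cartan matrix is
[[2, 0, 0, -1, 0, 0, -2], [0, 2, 0, -1, -1, 0, 0], [0, 0, 2, 0, -1, -1, 0], [-1, -1, 0, 2, 0, 0, 0], [0, -1, -1, 0, 2, 0, 0], [0, 0, -1, 0, 0, 2, 0], [-1, 0, 0, 0, 0, 0, 2]].
The roots have two lengths (squared-length ratio 2:1); the short ones are alpha_{7}. The associated Dynkin diagram is a chain of 7 nodes with a double edge at one end; the terminal node there is the unique short simple root (B_7), so the type is B_7 (the algebra so(15)).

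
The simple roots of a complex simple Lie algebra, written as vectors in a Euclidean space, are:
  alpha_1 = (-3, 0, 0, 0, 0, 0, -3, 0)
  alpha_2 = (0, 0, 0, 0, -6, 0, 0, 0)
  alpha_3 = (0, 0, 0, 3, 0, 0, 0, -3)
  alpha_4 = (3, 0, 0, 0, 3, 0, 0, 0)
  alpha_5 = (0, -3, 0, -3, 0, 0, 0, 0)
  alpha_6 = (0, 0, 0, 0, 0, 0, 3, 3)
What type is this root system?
Compute the Cartan integers a_ij = 2(alpha_i, alpha_j)/(alpha_j, alpha_j); the resulting 6x6 Cartan matrix is
[[2, 0, 0, -1, 0, -1], [0, 2, 0, -2, 0, 0], [0, 0, 2, 0, -1, -1], [-1, -1, 0, 2, 0, 0], [0, 0, -1, 0, 2, 0], [-1, 0, -1, 0, 0, 2]].
The roots have two lengths (squared-length ratio 2:1); the short ones are alpha_{1,3,4,5,6}. The associated Dynkin diagram is a chain of 6 nodes with a double edge at one end; the terminal node there is the unique long simple root (C_6), so the type is C_6 (the algebra sp(12)).

C_6 (sp(12))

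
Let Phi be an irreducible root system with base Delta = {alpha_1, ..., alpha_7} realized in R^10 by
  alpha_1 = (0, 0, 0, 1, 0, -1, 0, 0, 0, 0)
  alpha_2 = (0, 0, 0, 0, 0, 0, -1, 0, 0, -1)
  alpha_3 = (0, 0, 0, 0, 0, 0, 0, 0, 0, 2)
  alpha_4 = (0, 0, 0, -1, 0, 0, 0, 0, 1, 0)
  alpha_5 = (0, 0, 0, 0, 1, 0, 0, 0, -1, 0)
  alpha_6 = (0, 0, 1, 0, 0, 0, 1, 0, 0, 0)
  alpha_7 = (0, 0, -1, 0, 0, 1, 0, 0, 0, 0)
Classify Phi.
C_7 (sp(14))

Compute the Cartan integers a_ij = 2(alpha_i, alpha_j)/(alpha_j, alpha_j); the resulting 7x7 Cartan matrix is
[[2, 0, 0, -1, 0, 0, -1], [0, 2, -1, 0, 0, -1, 0], [0, -2, 2, 0, 0, 0, 0], [-1, 0, 0, 2, -1, 0, 0], [0, 0, 0, -1, 2, 0, 0], [0, -1, 0, 0, 0, 2, -1], [-1, 0, 0, 0, 0, -1, 2]].
The roots have two lengths (squared-length ratio 2:1); the short ones are alpha_{1,2,4,5,6,7}. The associated Dynkin diagram is a chain of 7 nodes with a double edge at one end; the terminal node there is the unique long simple root (C_7), so the type is C_7 (the algebra sp(14)).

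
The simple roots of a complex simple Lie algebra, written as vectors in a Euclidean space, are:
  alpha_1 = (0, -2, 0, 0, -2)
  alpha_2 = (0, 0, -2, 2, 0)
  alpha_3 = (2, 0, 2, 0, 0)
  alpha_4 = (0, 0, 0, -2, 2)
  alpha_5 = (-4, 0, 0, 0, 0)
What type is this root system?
Compute the Cartan integers a_ij = 2(alpha_i, alpha_j)/(alpha_j, alpha_j); the resulting 5x5 Cartan matrix is
[[2, 0, 0, -1, 0], [0, 2, -1, -1, 0], [0, -1, 2, 0, -1], [-1, -1, 0, 2, 0], [0, 0, -2, 0, 2]].
The roots have two lengths (squared-length ratio 2:1); the short ones are alpha_{1,2,3,4}. The associated Dynkin diagram is a chain of 5 nodes with a double edge at one end; the terminal node there is the unique long simple root (C_5), so the type is C_5 (the algebra sp(10)).

type C_5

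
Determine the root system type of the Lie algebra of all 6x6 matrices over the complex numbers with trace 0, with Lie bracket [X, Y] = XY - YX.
This is sl(6), which has dimension 6^2 - 1 = 35 and rank 6 - 1 = 5 (a Cartan subalgebra is the diagonal traceless matrices). In the classification of classical Lie algebras, the special linear algebra sl(n+1) has type A_n; here n = 5, so the Dynkin diagram is a chain of 5 nodes with single edges (A_5). Hence the type is A_5.

A_5 (sl(6))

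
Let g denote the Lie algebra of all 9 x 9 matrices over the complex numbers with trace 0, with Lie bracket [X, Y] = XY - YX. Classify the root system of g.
This is sl(9), which has dimension 9^2 - 1 = 80 and rank 9 - 1 = 8 (a Cartan subalgebra is the diagonal traceless matrices). In the classification of classical Lie algebras, the special linear algebra sl(n+1) has type A_n; here n = 8, so the Dynkin diagram is a chain of 8 nodes with single edges (A_8). Hence the type is A_8.

type A_8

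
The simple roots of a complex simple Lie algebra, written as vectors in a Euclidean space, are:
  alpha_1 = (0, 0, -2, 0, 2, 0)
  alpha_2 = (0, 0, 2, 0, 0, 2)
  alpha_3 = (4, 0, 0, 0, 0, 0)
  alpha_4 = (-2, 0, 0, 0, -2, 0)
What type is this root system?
C_4

Compute the Cartan integers a_ij = 2(alpha_i, alpha_j)/(alpha_j, alpha_j); the resulting 4x4 Cartan matrix is
[[2, -1, 0, -1], [-1, 2, 0, 0], [0, 0, 2, -2], [-1, 0, -1, 2]].
The roots have two lengths (squared-length ratio 2:1); the short ones are alpha_{1,2,4}. The associated Dynkin diagram is a chain of 4 nodes with a double edge at one end; the terminal node there is the unique long simple root (C_4), so the type is C_4 (the algebra sp(8)).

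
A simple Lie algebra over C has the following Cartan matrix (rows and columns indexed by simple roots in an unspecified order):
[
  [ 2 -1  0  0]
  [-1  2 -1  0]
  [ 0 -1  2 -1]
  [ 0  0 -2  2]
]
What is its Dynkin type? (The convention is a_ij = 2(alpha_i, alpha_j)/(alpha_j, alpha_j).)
C_4

The matrix has rank 4 with 2's on the diagonal. Reading the off-diagonal entries as Dynkin edges (a single edge where a_ij = a_ji = -1; a double or triple edge where a_ij * a_ji = 2 or 3), the diagram is a chain of 4 nodes with a double edge at one end; the terminal node there is the unique long simple root (C_4). One simple-root ordering that puts it in standard form is (alpha_1, alpha_2, alpha_3, alpha_4). So the algebra is type C_4, i.e. sp(8).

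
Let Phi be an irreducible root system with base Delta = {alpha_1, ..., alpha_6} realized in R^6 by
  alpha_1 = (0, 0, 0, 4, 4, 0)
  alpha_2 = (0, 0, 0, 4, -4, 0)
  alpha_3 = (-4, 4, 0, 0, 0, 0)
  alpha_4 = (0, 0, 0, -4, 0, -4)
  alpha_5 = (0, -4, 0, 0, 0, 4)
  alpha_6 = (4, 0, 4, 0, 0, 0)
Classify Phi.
Compute the Cartan integers a_ij = 2(alpha_i, alpha_j)/(alpha_j, alpha_j); the resulting 6x6 Cartan matrix is
[[2, 0, 0, -1, 0, 0], [0, 2, 0, -1, 0, 0], [0, 0, 2, 0, -1, -1], [-1, -1, 0, 2, -1, 0], [0, 0, -1, -1, 2, 0], [0, 0, -1, 0, 0, 2]].
All simple roots have the same length, so the diagram is simply laced. The associated Dynkin diagram is a chain of 4 nodes with a fork of two nodes at one end (D_6), so the type is D_6 (the algebra so(12)).

D_6 (so(12))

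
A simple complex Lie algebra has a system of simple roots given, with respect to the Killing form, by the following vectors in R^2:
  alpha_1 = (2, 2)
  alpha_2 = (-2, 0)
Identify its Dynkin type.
B_2 (so(5))

Compute the Cartan integers a_ij = 2(alpha_i, alpha_j)/(alpha_j, alpha_j); the resulting 2x2 Cartan matrix is
[[2, -2], [-1, 2]].
The roots have two lengths (squared-length ratio 2:1); the short ones are alpha_{2}. The associated Dynkin diagram is a chain of 2 nodes with a double edge at one end; the terminal node there is the unique short simple root (B_2), so the type is B_2 (the algebra so(5)).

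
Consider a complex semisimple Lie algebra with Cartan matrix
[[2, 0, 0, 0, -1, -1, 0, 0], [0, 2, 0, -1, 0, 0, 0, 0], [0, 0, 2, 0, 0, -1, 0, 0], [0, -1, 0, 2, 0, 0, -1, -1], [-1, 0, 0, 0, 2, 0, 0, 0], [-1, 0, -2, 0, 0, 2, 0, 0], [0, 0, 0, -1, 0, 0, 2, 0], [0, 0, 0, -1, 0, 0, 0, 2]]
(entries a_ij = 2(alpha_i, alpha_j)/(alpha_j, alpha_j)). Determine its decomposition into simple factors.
B_4 ⊕ D_4

The diagram associated to this matrix has two connected components: the simple roots {alpha_1, alpha_3, alpha_5, alpha_6} form a chain of 4 nodes with a double edge at one end; the terminal node there is the unique short simple root (B_4), and {alpha_2, alpha_4, alpha_7, alpha_8} form a chain of 2 nodes with a fork of two nodes at one end (D_4). A semisimple Lie algebra decomposes uniquely as the direct sum of simple ideals, one per connected component of its Dynkin diagram, so g ≅ B_4 ⊕ D_4 (dimension 36 + 28 = 64).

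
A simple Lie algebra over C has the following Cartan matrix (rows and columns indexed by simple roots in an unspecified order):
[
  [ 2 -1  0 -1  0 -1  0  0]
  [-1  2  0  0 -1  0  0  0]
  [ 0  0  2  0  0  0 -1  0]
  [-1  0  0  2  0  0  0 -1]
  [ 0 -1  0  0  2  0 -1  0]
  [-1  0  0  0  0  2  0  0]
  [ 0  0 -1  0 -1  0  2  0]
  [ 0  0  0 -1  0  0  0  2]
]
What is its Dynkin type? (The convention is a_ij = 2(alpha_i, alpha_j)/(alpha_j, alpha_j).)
The matrix has rank 8 with 2's on the diagonal. Reading the off-diagonal entries as Dynkin edges (a single edge where a_ij = a_ji = -1; a double or triple edge where a_ij * a_ji = 2 or 3), the diagram is a chain of 7 nodes with one extra node attached to the third node from one end (E_8). One simple-root ordering that puts it in standard form is (alpha_8, alpha_6, alpha_4, alpha_1, alpha_2, alpha_5, alpha_7, alpha_3). So the algebra is type E_8.

type E_8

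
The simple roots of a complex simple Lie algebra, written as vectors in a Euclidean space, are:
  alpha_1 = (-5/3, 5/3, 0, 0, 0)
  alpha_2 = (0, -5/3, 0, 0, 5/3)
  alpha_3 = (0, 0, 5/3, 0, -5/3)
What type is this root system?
Compute the Cartan integers a_ij = 2(alpha_i, alpha_j)/(alpha_j, alpha_j); the resulting 3x3 Cartan matrix is
[[2, -1, 0], [-1, 2, -1], [0, -1, 2]].
All simple roots have the same length, so the diagram is simply laced. The associated Dynkin diagram is a chain of 3 nodes with single edges (A_3), so the type is A_3 (the algebra sl(4)).

A_3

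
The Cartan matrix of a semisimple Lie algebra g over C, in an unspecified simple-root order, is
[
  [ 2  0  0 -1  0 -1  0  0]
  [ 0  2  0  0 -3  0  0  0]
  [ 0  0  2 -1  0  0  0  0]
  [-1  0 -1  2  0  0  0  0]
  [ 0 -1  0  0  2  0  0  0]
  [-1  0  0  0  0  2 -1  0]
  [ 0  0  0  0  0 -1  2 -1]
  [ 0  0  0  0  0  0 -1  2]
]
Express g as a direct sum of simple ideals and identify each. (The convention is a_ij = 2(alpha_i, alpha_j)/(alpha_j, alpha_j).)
type A_6 + type G_2

The diagram associated to this matrix has two connected components: the simple roots {alpha_1, alpha_3, alpha_4, alpha_6, alpha_7, alpha_8} form a chain of 6 nodes with single edges (A_6), and {alpha_2, alpha_5} form two nodes joined by a triple edge (G_2). A semisimple Lie algebra decomposes uniquely as the direct sum of simple ideals, one per connected component of its Dynkin diagram, so g ≅ A_6 ⊕ G_2 (dimension 48 + 14 = 62).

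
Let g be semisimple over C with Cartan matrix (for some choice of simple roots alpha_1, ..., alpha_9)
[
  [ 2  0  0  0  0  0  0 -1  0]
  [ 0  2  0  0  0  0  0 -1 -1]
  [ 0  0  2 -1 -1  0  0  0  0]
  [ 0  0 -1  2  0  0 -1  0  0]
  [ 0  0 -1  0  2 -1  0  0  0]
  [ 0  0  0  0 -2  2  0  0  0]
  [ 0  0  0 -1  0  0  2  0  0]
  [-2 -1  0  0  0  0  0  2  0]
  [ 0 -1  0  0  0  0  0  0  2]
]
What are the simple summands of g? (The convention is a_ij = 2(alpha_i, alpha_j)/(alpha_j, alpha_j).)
B4 ⊕ C5

The diagram associated to this matrix has two connected components: the simple roots {alpha_1, alpha_2, alpha_8, alpha_9} form a chain of 4 nodes with a double edge at one end; the terminal node there is the unique short simple root (B_4), and {alpha_3, alpha_4, alpha_5, alpha_6, alpha_7} form a chain of 5 nodes with a double edge at one end; the terminal node there is the unique long simple root (C_5). A semisimple Lie algebra decomposes uniquely as the direct sum of simple ideals, one per connected component of its Dynkin diagram, so g ≅ B_4 ⊕ C_5 (dimension 36 + 55 = 91).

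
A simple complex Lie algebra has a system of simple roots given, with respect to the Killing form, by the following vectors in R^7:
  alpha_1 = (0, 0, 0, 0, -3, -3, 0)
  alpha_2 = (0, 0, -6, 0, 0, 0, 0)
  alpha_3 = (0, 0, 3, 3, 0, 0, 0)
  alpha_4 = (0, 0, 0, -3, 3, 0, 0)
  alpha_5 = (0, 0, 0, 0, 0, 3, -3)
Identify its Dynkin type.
C_5 (sp(10))

Compute the Cartan integers a_ij = 2(alpha_i, alpha_j)/(alpha_j, alpha_j); the resulting 5x5 Cartan matrix is
[[2, 0, 0, -1, -1], [0, 2, -2, 0, 0], [0, -1, 2, -1, 0], [-1, 0, -1, 2, 0], [-1, 0, 0, 0, 2]].
The roots have two lengths (squared-length ratio 2:1); the short ones are alpha_{1,3,4,5}. The associated Dynkin diagram is a chain of 5 nodes with a double edge at one end; the terminal node there is the unique long simple root (C_5), so the type is C_5 (the algebra sp(10)).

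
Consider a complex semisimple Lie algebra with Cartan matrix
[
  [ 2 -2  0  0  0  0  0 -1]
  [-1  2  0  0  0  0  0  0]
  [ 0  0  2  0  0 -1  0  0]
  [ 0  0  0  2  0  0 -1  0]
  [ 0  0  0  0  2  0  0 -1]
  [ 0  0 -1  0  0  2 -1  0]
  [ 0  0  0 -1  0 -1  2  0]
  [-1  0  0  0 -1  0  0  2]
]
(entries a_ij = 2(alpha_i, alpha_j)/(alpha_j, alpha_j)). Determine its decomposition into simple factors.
The diagram associated to this matrix has two connected components: the simple roots {alpha_3, alpha_4, alpha_6, alpha_7} form a chain of 4 nodes with single edges (A_4), and {alpha_1, alpha_2, alpha_5, alpha_8} form a chain of 4 nodes with a double edge at one end; the terminal node there is the unique short simple root (B_4). A semisimple Lie algebra decomposes uniquely as the direct sum of simple ideals, one per connected component of its Dynkin diagram, so g ≅ A_4 ⊕ B_4 (dimension 24 + 36 = 60).

A_4 (sl(5)) + B_4 (so(9))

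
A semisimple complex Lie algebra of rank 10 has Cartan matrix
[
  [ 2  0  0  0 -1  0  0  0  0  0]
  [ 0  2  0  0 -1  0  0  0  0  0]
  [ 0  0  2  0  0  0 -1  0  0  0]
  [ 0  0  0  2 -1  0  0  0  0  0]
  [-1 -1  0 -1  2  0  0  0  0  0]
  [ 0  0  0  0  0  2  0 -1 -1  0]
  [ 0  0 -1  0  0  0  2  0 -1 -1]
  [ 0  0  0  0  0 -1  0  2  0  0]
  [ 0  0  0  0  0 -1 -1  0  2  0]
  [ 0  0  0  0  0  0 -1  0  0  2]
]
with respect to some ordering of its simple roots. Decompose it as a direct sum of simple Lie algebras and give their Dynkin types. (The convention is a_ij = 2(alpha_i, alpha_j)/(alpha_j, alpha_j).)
The diagram associated to this matrix has two connected components: the simple roots {alpha_1, alpha_2, alpha_4, alpha_5} form a chain of 2 nodes with a fork of two nodes at one end (D_4), and {alpha_3, alpha_6, alpha_7, alpha_8, alpha_9, alpha_10} form a chain of 4 nodes with a fork of two nodes at one end (D_6). A semisimple Lie algebra decomposes uniquely as the direct sum of simple ideals, one per connected component of its Dynkin diagram, so g ≅ D_4 ⊕ D_6 (dimension 28 + 66 = 94).

D4 + D6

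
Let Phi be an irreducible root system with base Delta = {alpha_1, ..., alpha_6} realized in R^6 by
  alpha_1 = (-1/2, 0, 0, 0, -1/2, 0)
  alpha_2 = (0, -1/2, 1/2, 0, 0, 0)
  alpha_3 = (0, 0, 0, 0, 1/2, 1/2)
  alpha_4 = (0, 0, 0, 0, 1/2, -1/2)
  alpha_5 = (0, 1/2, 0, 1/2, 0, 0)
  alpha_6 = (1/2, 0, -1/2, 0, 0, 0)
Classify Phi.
Compute the Cartan integers a_ij = 2(alpha_i, alpha_j)/(alpha_j, alpha_j); the resulting 6x6 Cartan matrix is
[[2, 0, -1, -1, 0, -1], [0, 2, 0, 0, -1, -1], [-1, 0, 2, 0, 0, 0], [-1, 0, 0, 2, 0, 0], [0, -1, 0, 0, 2, 0], [-1, -1, 0, 0, 0, 2]].
All simple roots have the same length, so the diagram is simply laced. The associated Dynkin diagram is a chain of 4 nodes with a fork of two nodes at one end (D_6), so the type is D_6 (the algebra so(12)).

D6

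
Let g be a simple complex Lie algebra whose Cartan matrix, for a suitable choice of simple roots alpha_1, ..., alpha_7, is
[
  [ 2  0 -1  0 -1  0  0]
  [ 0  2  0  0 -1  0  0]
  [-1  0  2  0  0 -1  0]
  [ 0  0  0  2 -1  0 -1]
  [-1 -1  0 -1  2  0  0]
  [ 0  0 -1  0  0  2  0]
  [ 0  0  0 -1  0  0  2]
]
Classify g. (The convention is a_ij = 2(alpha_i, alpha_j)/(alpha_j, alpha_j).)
E7

The matrix has rank 7 with 2's on the diagonal. Reading the off-diagonal entries as Dynkin edges (a single edge where a_ij = a_ji = -1; a double or triple edge where a_ij * a_ji = 2 or 3), the diagram is a chain of 6 nodes with one extra node attached to the third node from one end (E_7). One simple-root ordering that puts it in standard form is (alpha_7, alpha_2, alpha_4, alpha_5, alpha_1, alpha_3, alpha_6). So the algebra is type E_7.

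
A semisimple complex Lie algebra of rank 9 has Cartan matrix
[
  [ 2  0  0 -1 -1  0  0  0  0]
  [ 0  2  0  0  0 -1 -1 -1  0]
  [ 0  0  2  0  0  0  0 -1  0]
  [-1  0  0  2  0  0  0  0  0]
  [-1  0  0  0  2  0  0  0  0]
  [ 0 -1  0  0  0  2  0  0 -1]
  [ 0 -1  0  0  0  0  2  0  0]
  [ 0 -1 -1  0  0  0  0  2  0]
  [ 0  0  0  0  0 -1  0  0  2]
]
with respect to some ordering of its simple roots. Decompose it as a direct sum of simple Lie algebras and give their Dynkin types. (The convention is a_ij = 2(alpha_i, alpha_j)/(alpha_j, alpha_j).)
The diagram associated to this matrix has two connected components: the simple roots {alpha_1, alpha_4, alpha_5} form a chain of 3 nodes with single edges (A_3), and {alpha_2, alpha_3, alpha_6, alpha_7, alpha_8, alpha_9} form a chain of 5 nodes with one extra node attached to the third node from one end (E_6). A semisimple Lie algebra decomposes uniquely as the direct sum of simple ideals, one per connected component of its Dynkin diagram, so g ≅ A_3 ⊕ E_6 (dimension 15 + 78 = 93).

type A_3 + type E_6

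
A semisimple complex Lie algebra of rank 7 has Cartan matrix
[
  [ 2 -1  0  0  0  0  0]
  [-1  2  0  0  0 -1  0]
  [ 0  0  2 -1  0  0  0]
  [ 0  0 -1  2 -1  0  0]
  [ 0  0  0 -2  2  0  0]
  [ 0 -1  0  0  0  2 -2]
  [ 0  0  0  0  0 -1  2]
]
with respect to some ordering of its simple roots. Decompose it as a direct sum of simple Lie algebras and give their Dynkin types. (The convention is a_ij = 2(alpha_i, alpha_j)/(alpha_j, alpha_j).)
type B_4 + type C_3

The diagram associated to this matrix has two connected components: the simple roots {alpha_1, alpha_2, alpha_6, alpha_7} form a chain of 4 nodes with a double edge at one end; the terminal node there is the unique short simple root (B_4), and {alpha_3, alpha_4, alpha_5} form a chain of 3 nodes with a double edge at one end; the terminal node there is the unique long simple root (C_3). A semisimple Lie algebra decomposes uniquely as the direct sum of simple ideals, one per connected component of its Dynkin diagram, so g ≅ B_4 ⊕ C_3 (dimension 36 + 21 = 57).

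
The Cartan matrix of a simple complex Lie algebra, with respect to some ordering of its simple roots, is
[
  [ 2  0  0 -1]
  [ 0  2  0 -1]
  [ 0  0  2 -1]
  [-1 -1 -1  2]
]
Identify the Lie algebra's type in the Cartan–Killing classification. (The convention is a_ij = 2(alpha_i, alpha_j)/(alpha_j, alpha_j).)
D_4

The matrix has rank 4 with 2's on the diagonal. Reading the off-diagonal entries as Dynkin edges (a single edge where a_ij = a_ji = -1; a double or triple edge where a_ij * a_ji = 2 or 3), the diagram is a chain of 2 nodes with a fork of two nodes at one end (D_4). One simple-root ordering that puts it in standard form is (alpha_3, alpha_4, alpha_1, alpha_2). So the algebra is type D_4, i.e. so(8).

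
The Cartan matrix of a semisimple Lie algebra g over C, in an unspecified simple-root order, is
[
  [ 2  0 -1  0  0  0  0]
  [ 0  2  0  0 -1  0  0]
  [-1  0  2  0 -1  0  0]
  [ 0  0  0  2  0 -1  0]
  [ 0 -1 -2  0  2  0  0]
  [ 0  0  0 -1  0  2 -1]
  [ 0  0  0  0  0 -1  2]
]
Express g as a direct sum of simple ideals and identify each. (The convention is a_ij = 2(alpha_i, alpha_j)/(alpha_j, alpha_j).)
The diagram associated to this matrix has two connected components: the simple roots {alpha_4, alpha_6, alpha_7} form a chain of 3 nodes with single edges (A_3), and {alpha_1, alpha_2, alpha_3, alpha_5} form a chain of 4 nodes with a double edge between the middle two (F_4). A semisimple Lie algebra decomposes uniquely as the direct sum of simple ideals, one per connected component of its Dynkin diagram, so g ≅ A_3 ⊕ F_4 (dimension 15 + 52 = 67).

A3 ⊕ F4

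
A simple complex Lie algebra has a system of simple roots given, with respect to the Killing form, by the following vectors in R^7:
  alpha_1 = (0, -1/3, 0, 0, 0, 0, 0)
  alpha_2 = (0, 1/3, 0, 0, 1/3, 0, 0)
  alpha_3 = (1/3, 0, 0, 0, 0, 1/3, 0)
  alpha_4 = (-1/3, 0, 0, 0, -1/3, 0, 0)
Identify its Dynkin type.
B_4

Compute the Cartan integers a_ij = 2(alpha_i, alpha_j)/(alpha_j, alpha_j); the resulting 4x4 Cartan matrix is
[[2, -1, 0, 0], [-2, 2, 0, -1], [0, 0, 2, -1], [0, -1, -1, 2]].
The roots have two lengths (squared-length ratio 2:1); the short ones are alpha_{1}. The associated Dynkin diagram is a chain of 4 nodes with a double edge at one end; the terminal node there is the unique short simple root (B_4), so the type is B_4 (the algebra so(9)).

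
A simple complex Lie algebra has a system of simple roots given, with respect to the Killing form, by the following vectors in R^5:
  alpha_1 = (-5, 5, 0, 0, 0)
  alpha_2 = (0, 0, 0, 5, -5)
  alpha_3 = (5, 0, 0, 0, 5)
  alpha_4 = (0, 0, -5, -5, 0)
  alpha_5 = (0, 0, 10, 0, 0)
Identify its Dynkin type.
Compute the Cartan integers a_ij = 2(alpha_i, alpha_j)/(alpha_j, alpha_j); the resulting 5x5 Cartan matrix is
[[2, 0, -1, 0, 0], [0, 2, -1, -1, 0], [-1, -1, 2, 0, 0], [0, -1, 0, 2, -1], [0, 0, 0, -2, 2]].
The roots have two lengths (squared-length ratio 2:1); the short ones are alpha_{1,2,3,4}. The associated Dynkin diagram is a chain of 5 nodes with a double edge at one end; the terminal node there is the unique long simple root (C_5), so the type is C_5 (the algebra sp(10)).

C_5 (sp(10))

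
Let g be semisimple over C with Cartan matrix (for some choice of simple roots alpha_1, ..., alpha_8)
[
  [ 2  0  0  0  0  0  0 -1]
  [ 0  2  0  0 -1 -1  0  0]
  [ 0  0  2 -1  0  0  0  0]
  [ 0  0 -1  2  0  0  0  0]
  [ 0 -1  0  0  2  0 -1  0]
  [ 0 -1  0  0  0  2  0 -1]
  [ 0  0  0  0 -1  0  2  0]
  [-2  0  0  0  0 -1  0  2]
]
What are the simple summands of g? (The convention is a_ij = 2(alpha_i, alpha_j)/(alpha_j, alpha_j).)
The diagram associated to this matrix has two connected components: the simple roots {alpha_3, alpha_4} form a chain of 2 nodes with single edges (A_2), and {alpha_1, alpha_2, alpha_5, alpha_6, alpha_7, alpha_8} form a chain of 6 nodes with a double edge at one end; the terminal node there is the unique short simple root (B_6). A semisimple Lie algebra decomposes uniquely as the direct sum of simple ideals, one per connected component of its Dynkin diagram, so g ≅ A_2 ⊕ B_6 (dimension 8 + 78 = 86).

A_2 (sl(3)) ⊕ B_6 (so(13))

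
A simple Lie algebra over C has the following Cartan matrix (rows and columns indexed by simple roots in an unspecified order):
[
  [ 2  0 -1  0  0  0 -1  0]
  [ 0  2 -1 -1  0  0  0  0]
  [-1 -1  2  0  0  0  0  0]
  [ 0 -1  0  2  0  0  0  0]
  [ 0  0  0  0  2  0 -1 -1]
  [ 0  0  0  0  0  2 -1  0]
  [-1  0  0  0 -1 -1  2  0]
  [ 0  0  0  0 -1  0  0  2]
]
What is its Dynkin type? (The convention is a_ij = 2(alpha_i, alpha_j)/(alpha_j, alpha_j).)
The matrix has rank 8 with 2's on the diagonal. Reading the off-diagonal entries as Dynkin edges (a single edge where a_ij = a_ji = -1; a double or triple edge where a_ij * a_ji = 2 or 3), the diagram is a chain of 7 nodes with one extra node attached to the third node from one end (E_8). One simple-root ordering that puts it in standard form is (alpha_8, alpha_6, alpha_5, alpha_7, alpha_1, alpha_3, alpha_2, alpha_4). So the algebra is type E_8.

E8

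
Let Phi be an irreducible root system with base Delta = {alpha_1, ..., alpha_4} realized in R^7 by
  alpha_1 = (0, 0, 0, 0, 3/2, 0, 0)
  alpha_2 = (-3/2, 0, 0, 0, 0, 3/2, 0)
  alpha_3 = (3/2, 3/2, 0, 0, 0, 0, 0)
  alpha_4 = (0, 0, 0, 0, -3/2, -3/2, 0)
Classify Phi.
B_4

Compute the Cartan integers a_ij = 2(alpha_i, alpha_j)/(alpha_j, alpha_j); the resulting 4x4 Cartan matrix is
[[2, 0, 0, -1], [0, 2, -1, -1], [0, -1, 2, 0], [-2, -1, 0, 2]].
The roots have two lengths (squared-length ratio 2:1); the short ones are alpha_{1}. The associated Dynkin diagram is a chain of 4 nodes with a double edge at one end; the terminal node there is the unique short simple root (B_4), so the type is B_4 (the algebra so(9)).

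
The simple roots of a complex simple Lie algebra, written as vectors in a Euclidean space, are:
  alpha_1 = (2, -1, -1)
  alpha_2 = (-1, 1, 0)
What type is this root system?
Compute the Cartan integers a_ij = 2(alpha_i, alpha_j)/(alpha_j, alpha_j); the resulting 2x2 Cartan matrix is
[[2, -3], [-1, 2]].
The roots have two lengths (squared-length ratio 3:1); the short ones are alpha_{2}. The associated Dynkin diagram is two nodes joined by a triple edge (G_2), so the type is G_2.

G_2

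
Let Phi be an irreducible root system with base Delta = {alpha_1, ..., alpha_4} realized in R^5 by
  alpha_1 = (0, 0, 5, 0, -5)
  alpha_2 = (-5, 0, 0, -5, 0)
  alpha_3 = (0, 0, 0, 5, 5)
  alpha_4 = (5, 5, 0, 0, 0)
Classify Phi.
A_4

Compute the Cartan integers a_ij = 2(alpha_i, alpha_j)/(alpha_j, alpha_j); the resulting 4x4 Cartan matrix is
[[2, 0, -1, 0], [0, 2, -1, -1], [-1, -1, 2, 0], [0, -1, 0, 2]].
All simple roots have the same length, so the diagram is simply laced. The associated Dynkin diagram is a chain of 4 nodes with single edges (A_4), so the type is A_4 (the algebra sl(5)).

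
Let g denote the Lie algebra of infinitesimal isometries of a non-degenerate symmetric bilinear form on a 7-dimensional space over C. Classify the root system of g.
B_3

This is so(7) with 7 odd, which has dimension 7(7-1)/2 = 21 and rank (7-1)/2 = 3. In the classification of classical Lie algebras, the orthogonal algebra so(2n+1) in an odd number of variables has type B_n; here n = 3, so the Dynkin diagram is a chain of 3 nodes with a double edge at one end; the terminal node there is the unique short simple root (B_3). Hence the type is B_3.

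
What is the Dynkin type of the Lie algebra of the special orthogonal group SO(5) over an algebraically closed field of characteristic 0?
This is so(5) with 5 odd, which has dimension 5(5-1)/2 = 10 and rank (5-1)/2 = 2. In the classification of classical Lie algebras, the orthogonal algebra so(2n+1) in an odd number of variables has type B_n; here n = 2, so the Dynkin diagram is a chain of 2 nodes with a double edge at one end; the terminal node there is the unique short simple root (B_2). Hence the type is B_2.

type B_2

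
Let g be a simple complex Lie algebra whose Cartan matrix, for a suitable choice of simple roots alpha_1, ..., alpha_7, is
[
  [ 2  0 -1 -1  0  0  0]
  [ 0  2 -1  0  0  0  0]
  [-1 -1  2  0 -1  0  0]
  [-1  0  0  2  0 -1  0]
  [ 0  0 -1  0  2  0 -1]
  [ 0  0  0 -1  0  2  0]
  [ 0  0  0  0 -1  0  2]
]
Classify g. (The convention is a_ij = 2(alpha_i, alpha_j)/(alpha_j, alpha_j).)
type E_7

The matrix has rank 7 with 2's on the diagonal. Reading the off-diagonal entries as Dynkin edges (a single edge where a_ij = a_ji = -1; a double or triple edge where a_ij * a_ji = 2 or 3), the diagram is a chain of 6 nodes with one extra node attached to the third node from one end (E_7). One simple-root ordering that puts it in standard form is (alpha_7, alpha_2, alpha_5, alpha_3, alpha_1, alpha_4, alpha_6). So the algebra is type E_7.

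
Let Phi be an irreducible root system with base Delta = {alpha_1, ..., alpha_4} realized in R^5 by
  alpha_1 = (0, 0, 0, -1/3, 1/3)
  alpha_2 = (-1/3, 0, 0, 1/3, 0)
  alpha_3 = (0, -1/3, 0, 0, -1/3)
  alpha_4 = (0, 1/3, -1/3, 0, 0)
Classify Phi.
Compute the Cartan integers a_ij = 2(alpha_i, alpha_j)/(alpha_j, alpha_j); the resulting 4x4 Cartan matrix is
[[2, -1, -1, 0], [-1, 2, 0, 0], [-1, 0, 2, -1], [0, 0, -1, 2]].
All simple roots have the same length, so the diagram is simply laced. The associated Dynkin diagram is a chain of 4 nodes with single edges (A_4), so the type is A_4 (the algebra sl(5)).

type A_4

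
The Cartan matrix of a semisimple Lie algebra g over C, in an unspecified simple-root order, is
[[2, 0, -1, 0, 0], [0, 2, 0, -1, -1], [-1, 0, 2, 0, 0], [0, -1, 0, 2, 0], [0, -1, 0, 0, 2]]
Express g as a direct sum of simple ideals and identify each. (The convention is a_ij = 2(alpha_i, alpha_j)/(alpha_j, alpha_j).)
type A_2 + type A_3

The diagram associated to this matrix has two connected components: the simple roots {alpha_1, alpha_3} form a chain of 2 nodes with single edges (A_2), and {alpha_2, alpha_4, alpha_5} form a chain of 3 nodes with single edges (A_3). A semisimple Lie algebra decomposes uniquely as the direct sum of simple ideals, one per connected component of its Dynkin diagram, so g ≅ A_2 ⊕ A_3 (dimension 8 + 15 = 23).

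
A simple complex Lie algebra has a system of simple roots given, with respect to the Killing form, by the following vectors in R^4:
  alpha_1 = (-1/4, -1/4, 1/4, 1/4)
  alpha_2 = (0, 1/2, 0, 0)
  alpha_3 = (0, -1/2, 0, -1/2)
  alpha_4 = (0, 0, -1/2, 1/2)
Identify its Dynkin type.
F_4

Compute the Cartan integers a_ij = 2(alpha_i, alpha_j)/(alpha_j, alpha_j); the resulting 4x4 Cartan matrix is
[[2, -1, 0, 0], [-1, 2, -1, 0], [0, -2, 2, -1], [0, 0, -1, 2]].
The roots have two lengths (squared-length ratio 2:1); the short ones are alpha_{1,2}. The associated Dynkin diagram is a chain of 4 nodes with a double edge between the middle two (F_4), so the type is F_4.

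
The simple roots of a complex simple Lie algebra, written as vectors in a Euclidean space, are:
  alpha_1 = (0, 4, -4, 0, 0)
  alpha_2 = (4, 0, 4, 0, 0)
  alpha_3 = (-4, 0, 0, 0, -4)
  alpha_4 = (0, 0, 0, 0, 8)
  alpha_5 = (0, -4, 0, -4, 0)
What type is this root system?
C5

Compute the Cartan integers a_ij = 2(alpha_i, alpha_j)/(alpha_j, alpha_j); the resulting 5x5 Cartan matrix is
[[2, -1, 0, 0, -1], [-1, 2, -1, 0, 0], [0, -1, 2, -1, 0], [0, 0, -2, 2, 0], [-1, 0, 0, 0, 2]].
The roots have two lengths (squared-length ratio 2:1); the short ones are alpha_{1,2,3,5}. The associated Dynkin diagram is a chain of 5 nodes with a double edge at one end; the terminal node there is the unique long simple root (C_5), so the type is C_5 (the algebra sp(10)).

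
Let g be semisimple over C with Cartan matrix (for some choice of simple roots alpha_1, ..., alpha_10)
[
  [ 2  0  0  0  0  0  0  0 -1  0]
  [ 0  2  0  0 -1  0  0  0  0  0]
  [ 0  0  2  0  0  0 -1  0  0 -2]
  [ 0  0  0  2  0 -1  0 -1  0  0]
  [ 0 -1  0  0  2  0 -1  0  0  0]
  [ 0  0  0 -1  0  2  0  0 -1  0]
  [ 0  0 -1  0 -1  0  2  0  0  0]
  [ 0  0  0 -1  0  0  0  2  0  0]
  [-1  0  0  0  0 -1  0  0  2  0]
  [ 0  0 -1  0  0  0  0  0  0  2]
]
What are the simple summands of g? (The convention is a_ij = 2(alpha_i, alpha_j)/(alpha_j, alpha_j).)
The diagram associated to this matrix has two connected components: the simple roots {alpha_1, alpha_4, alpha_6, alpha_8, alpha_9} form a chain of 5 nodes with single edges (A_5), and {alpha_2, alpha_3, alpha_5, alpha_7, alpha_10} form a chain of 5 nodes with a double edge at one end; the terminal node there is the unique short simple root (B_5). A semisimple Lie algebra decomposes uniquely as the direct sum of simple ideals, one per connected component of its Dynkin diagram, so g ≅ A_5 ⊕ B_5 (dimension 35 + 55 = 90).

type A_5 + type B_5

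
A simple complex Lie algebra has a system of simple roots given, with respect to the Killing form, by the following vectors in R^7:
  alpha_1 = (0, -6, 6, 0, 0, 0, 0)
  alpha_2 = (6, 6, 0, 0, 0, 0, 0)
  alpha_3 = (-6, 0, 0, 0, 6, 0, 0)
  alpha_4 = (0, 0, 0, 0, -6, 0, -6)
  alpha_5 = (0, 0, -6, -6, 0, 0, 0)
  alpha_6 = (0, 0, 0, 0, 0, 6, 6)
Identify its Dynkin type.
A_6

Compute the Cartan integers a_ij = 2(alpha_i, alpha_j)/(alpha_j, alpha_j); the resulting 6x6 Cartan matrix is
[[2, -1, 0, 0, -1, 0], [-1, 2, -1, 0, 0, 0], [0, -1, 2, -1, 0, 0], [0, 0, -1, 2, 0, -1], [-1, 0, 0, 0, 2, 0], [0, 0, 0, -1, 0, 2]].
All simple roots have the same length, so the diagram is simply laced. The associated Dynkin diagram is a chain of 6 nodes with single edges (A_6), so the type is A_6 (the algebra sl(7)).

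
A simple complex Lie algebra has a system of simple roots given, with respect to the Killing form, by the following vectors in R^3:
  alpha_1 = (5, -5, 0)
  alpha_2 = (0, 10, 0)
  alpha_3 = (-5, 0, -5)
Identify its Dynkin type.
C_3 (sp(6))

Compute the Cartan integers a_ij = 2(alpha_i, alpha_j)/(alpha_j, alpha_j); the resulting 3x3 Cartan matrix is
[[2, -1, -1], [-2, 2, 0], [-1, 0, 2]].
The roots have two lengths (squared-length ratio 2:1); the short ones are alpha_{1,3}. The associated Dynkin diagram is a chain of 3 nodes with a double edge at one end; the terminal node there is the unique long simple root (C_3), so the type is C_3 (the algebra sp(6)).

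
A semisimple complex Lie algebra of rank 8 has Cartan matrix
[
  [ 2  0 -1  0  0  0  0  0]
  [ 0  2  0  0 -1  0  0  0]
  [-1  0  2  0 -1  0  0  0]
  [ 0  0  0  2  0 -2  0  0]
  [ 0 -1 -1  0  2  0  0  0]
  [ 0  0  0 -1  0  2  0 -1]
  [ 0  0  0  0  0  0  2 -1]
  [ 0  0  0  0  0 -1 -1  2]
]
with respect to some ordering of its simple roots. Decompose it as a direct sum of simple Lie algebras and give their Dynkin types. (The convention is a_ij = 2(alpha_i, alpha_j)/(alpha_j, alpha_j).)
The diagram associated to this matrix has two connected components: the simple roots {alpha_1, alpha_2, alpha_3, alpha_5} form a chain of 4 nodes with single edges (A_4), and {alpha_4, alpha_6, alpha_7, alpha_8} form a chain of 4 nodes with a double edge at one end; the terminal node there is the unique long simple root (C_4). A semisimple Lie algebra decomposes uniquely as the direct sum of simple ideals, one per connected component of its Dynkin diagram, so g ≅ A_4 ⊕ C_4 (dimension 24 + 36 = 60).

type A_4 ⊕ type C_4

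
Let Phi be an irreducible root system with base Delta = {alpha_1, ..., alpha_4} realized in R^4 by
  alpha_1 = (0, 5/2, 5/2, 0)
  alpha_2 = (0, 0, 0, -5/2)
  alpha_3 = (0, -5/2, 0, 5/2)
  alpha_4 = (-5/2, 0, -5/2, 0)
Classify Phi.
Compute the Cartan integers a_ij = 2(alpha_i, alpha_j)/(alpha_j, alpha_j); the resulting 4x4 Cartan matrix is
[[2, 0, -1, -1], [0, 2, -1, 0], [-1, -2, 2, 0], [-1, 0, 0, 2]].
The roots have two lengths (squared-length ratio 2:1); the short ones are alpha_{2}. The associated Dynkin diagram is a chain of 4 nodes with a double edge at one end; the terminal node there is the unique short simple root (B_4), so the type is B_4 (the algebra so(9)).

B4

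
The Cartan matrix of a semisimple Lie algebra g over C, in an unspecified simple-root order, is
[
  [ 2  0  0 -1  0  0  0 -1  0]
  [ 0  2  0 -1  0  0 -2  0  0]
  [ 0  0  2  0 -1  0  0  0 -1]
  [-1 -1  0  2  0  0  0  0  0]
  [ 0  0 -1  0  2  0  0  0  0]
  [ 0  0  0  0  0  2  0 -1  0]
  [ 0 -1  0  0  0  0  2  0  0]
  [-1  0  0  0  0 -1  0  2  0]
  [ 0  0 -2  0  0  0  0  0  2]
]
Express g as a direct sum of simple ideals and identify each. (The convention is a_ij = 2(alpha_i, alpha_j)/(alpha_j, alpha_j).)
B6 + C3

The diagram associated to this matrix has two connected components: the simple roots {alpha_1, alpha_2, alpha_4, alpha_6, alpha_7, alpha_8} form a chain of 6 nodes with a double edge at one end; the terminal node there is the unique short simple root (B_6), and {alpha_3, alpha_5, alpha_9} form a chain of 3 nodes with a double edge at one end; the terminal node there is the unique long simple root (C_3). A semisimple Lie algebra decomposes uniquely as the direct sum of simple ideals, one per connected component of its Dynkin diagram, so g ≅ B_6 ⊕ C_3 (dimension 78 + 21 = 99).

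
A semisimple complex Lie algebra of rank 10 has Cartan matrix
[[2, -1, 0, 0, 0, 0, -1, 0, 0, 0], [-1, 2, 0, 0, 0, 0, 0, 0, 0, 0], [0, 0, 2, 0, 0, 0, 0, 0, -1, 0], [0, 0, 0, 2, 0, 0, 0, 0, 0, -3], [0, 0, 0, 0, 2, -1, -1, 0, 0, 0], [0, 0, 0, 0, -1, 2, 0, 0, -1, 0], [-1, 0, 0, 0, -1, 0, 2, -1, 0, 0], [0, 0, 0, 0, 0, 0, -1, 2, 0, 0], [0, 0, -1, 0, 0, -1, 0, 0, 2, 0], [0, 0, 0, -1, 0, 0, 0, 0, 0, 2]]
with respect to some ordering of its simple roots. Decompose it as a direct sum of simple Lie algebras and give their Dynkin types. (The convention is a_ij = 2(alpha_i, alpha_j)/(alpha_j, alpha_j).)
E_8 ⊕ G_2

The diagram associated to this matrix has two connected components: the simple roots {alpha_1, alpha_2, alpha_3, alpha_5, alpha_6, alpha_7, alpha_8, alpha_9} form a chain of 7 nodes with one extra node attached to the third node from one end (E_8), and {alpha_4, alpha_10} form two nodes joined by a triple edge (G_2). A semisimple Lie algebra decomposes uniquely as the direct sum of simple ideals, one per connected component of its Dynkin diagram, so g ≅ E_8 ⊕ G_2 (dimension 248 + 14 = 262).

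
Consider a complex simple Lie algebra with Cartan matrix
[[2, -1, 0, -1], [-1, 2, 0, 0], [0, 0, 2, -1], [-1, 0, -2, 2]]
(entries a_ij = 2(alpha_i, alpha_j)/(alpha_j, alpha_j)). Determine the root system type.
The matrix has rank 4 with 2's on the diagonal. Reading the off-diagonal entries as Dynkin edges (a single edge where a_ij = a_ji = -1; a double or triple edge where a_ij * a_ji = 2 or 3), the diagram is a chain of 4 nodes with a double edge at one end; the terminal node there is the unique short simple root (B_4). One simple-root ordering that puts it in standard form is (alpha_2, alpha_1, alpha_4, alpha_3). So the algebra is type B_4, i.e. so(9).

B4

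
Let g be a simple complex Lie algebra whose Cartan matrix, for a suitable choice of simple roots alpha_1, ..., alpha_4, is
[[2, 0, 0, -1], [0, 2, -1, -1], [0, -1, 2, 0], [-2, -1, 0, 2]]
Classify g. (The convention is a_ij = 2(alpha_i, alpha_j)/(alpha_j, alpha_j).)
The matrix has rank 4 with 2's on the diagonal. Reading the off-diagonal entries as Dynkin edges (a single edge where a_ij = a_ji = -1; a double or triple edge where a_ij * a_ji = 2 or 3), the diagram is a chain of 4 nodes with a double edge at one end; the terminal node there is the unique short simple root (B_4). One simple-root ordering that puts it in standard form is (alpha_3, alpha_2, alpha_4, alpha_1). So the algebra is type B_4, i.e. so(9).

B_4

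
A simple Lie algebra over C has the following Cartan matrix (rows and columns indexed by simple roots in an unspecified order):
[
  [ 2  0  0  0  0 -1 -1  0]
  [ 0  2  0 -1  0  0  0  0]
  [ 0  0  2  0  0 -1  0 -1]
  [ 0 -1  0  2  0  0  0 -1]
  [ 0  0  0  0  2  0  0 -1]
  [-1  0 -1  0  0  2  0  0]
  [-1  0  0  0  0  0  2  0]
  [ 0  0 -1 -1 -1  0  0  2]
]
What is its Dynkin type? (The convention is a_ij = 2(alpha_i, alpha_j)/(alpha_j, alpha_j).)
The matrix has rank 8 with 2's on the diagonal. Reading the off-diagonal entries as Dynkin edges (a single edge where a_ij = a_ji = -1; a double or triple edge where a_ij * a_ji = 2 or 3), the diagram is a chain of 7 nodes with one extra node attached to the third node from one end (E_8). One simple-root ordering that puts it in standard form is (alpha_2, alpha_5, alpha_4, alpha_8, alpha_3, alpha_6, alpha_1, alpha_7). So the algebra is type E_8.

E_8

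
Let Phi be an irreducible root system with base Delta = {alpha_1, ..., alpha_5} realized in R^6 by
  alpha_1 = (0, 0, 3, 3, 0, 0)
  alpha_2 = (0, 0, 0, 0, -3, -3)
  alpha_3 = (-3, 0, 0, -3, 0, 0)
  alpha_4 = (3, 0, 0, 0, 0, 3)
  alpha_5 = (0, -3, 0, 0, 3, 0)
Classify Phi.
A5

Compute the Cartan integers a_ij = 2(alpha_i, alpha_j)/(alpha_j, alpha_j); the resulting 5x5 Cartan matrix is
[[2, 0, -1, 0, 0], [0, 2, 0, -1, -1], [-1, 0, 2, -1, 0], [0, -1, -1, 2, 0], [0, -1, 0, 0, 2]].
All simple roots have the same length, so the diagram is simply laced. The associated Dynkin diagram is a chain of 5 nodes with single edges (A_5), so the type is A_5 (the algebra sl(6)).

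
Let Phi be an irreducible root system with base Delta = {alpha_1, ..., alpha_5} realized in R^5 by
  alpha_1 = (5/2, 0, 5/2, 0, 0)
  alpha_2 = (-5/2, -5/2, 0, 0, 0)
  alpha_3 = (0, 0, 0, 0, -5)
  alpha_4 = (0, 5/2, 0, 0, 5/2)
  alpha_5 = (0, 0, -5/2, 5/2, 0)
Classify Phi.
Compute the Cartan integers a_ij = 2(alpha_i, alpha_j)/(alpha_j, alpha_j); the resulting 5x5 Cartan matrix is
[[2, -1, 0, 0, -1], [-1, 2, 0, -1, 0], [0, 0, 2, -2, 0], [0, -1, -1, 2, 0], [-1, 0, 0, 0, 2]].
The roots have two lengths (squared-length ratio 2:1); the short ones are alpha_{1,2,4,5}. The associated Dynkin diagram is a chain of 5 nodes with a double edge at one end; the terminal node there is the unique long simple root (C_5), so the type is C_5 (the algebra sp(10)).

type C_5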